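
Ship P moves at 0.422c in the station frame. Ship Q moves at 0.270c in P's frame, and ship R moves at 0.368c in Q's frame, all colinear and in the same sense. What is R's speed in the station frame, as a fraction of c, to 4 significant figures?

Compose boost 2: (0.270 + 0.422)/(1 + 0.270×0.422) = 0.6920/1.11394 = 0.621218
Compose boost 3: (0.368 + 0.621218)/(1 + 0.368×0.621218) = 0.989218/1.22861 = 0.8052

u ≈ 0.8052c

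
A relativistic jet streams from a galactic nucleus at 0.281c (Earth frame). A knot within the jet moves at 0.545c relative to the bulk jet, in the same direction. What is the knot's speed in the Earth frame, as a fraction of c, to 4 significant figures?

Relativistic velocity addition: u = (u' + v)/(1 + u'v/c²)
= (0.545 + 0.281)/(1 + 0.545×0.281) = 0.8260/1.15315 = 0.7163

u ≈ 0.7163c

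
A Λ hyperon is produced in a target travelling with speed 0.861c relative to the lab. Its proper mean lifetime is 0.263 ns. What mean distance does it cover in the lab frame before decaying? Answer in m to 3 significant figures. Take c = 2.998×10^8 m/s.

d ≈ 0.133 m

γ = 1/√(1 − 0.861²) = 1.9662
Dilated lifetime: Δt = γτ₀ = 1.9662 × 0.263 ns = 0.51710 ns
d = vΔt = 0.861c × 0.51710 ns = 2.5813×10^8 m/s × 5.1710×10^-10 s = 0.133 m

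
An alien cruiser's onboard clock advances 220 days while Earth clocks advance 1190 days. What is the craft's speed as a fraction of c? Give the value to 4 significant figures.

γ = Δt/τ₀ = 1190/220 = 5.40909
β = √(1 − 1/γ²) = √(1 − 1/5.40909²) = 0.9828

β ≈ 0.9828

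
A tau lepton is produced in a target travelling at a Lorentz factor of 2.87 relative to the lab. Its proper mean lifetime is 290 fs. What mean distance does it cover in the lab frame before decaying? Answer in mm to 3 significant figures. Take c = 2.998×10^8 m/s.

d ≈ 0.234 mm

β = √(1 − 1/γ²) = √(1 − 1/2.87²) = 0.93733
Dilated lifetime: Δt = γτ₀ = 2.87 × 290 fs = 832.30 fs
d = vΔt = 0.93733c × 832.30 fs = 2.8101×10^8 m/s × 8.3230×10^-13 s = 0.234 mm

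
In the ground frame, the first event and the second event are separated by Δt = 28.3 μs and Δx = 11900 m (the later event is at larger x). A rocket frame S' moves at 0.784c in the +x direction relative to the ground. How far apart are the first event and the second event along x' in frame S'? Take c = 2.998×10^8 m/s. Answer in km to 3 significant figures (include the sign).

γ = 1/√(1 − 0.784²) = 1.6109
Δx' = γ(Δx − vΔt) = 1.6109 × (11900 m − 0.784×(2.998×10^8 m/s)×28.3×10^-6 s)
= 1.6109 × (5248.3 m) = 8.45 km

Δx' ≈ 8.45 km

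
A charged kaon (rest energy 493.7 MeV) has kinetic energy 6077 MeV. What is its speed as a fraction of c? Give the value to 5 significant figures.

β ≈ 0.99717

γ = 1 + K/(m₀c²) = 1 + 6077/493.7 = 13.30909
β = √(1 − 1/γ²) = 0.99717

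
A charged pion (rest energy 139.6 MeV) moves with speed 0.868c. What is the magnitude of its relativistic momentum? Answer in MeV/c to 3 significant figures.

p ≈ 244 MeV/c

γ = 1/√(1 − 0.868²) = 2.0138
p = γβm₀c = 2.0138 × 0.868 × 139.6 MeV/c = 244 MeV/c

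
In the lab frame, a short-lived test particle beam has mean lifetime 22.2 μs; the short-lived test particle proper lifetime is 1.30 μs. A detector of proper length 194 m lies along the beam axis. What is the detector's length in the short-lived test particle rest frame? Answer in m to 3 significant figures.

L ≈ 11.4 m

Time dilation ⇒ γ = Δt/τ₀ = 22.2/1.30 = 17.077
Length contraction: L = L₀/γ = 194/17.077 = 11.4 m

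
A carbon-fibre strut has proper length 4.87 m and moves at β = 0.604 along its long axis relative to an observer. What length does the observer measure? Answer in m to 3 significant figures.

γ = 1/√(1 − 0.604²) = 1.2547
Length contraction: L = L₀/γ = 4.87/1.2547 = 3.88 m

L ≈ 3.88 m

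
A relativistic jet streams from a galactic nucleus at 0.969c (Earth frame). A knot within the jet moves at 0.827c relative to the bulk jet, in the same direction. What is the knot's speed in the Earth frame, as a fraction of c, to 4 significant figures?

Relativistic velocity addition: u = (u' + v)/(1 + u'v/c²)
= (0.827 + 0.969)/(1 + 0.827×0.969) = 1.796/1.80136 = 0.9970

u ≈ 0.9970c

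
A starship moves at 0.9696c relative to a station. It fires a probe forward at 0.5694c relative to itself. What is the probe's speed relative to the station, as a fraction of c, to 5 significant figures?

u ≈ 0.99157c

Relativistic velocity addition: u = (u' + v)/(1 + u'v/c²)
= (0.5694 + 0.9696)/(1 + 0.5694×0.9696) = 1.5390/1.552090 = 0.99157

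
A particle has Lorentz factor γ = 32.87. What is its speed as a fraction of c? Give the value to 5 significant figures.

β ≈ 0.99954

β = √(1 − 1/γ²) = √(1 − 1/32.87²) = √(0.9990744) = 0.99954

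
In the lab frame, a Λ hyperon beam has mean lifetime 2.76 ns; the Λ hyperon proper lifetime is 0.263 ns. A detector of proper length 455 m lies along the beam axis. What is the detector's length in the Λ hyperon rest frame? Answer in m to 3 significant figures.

Time dilation ⇒ γ = Δt/τ₀ = 2.76/0.263 = 10.494
Length contraction: L = L₀/γ = 455/10.494 = 43.4 m

L ≈ 43.4 m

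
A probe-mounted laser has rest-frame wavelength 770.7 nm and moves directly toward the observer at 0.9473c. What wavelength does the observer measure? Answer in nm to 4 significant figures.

λ_obs ≈ 126.8 nm

Relativistic Doppler: λ_obs = λ_src √((1−β)/(1+β))
= 770.7 × √(0.0527000/1.94730) = 770.7 × 0.164509 = 126.8 nm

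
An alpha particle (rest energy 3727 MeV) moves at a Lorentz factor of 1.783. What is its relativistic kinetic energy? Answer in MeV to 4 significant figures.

K ≈ 2918 MeV

γ = 1.783 (given)
K = (γ − 1)m₀c² = (1.783 − 1) × 3727 MeV = 0.783000 × 3727 MeV = 2918 MeV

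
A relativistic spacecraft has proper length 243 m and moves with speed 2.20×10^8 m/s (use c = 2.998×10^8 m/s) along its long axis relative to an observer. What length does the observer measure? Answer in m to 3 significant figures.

L ≈ 165 m

β = v/c = 2.20×10^8 / 2.998×10^8 = 0.73382
γ = 1/√(1 − 0.73382²) = 1.4720
Length contraction: L = L₀/γ = 243/1.4720 = 165 m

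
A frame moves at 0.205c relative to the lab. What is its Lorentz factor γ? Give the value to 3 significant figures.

γ ≈ 1.02

γ = 1/√(1 − β²) = 1/√(1 − 0.205²) = 1/√(0.95798) = 1.02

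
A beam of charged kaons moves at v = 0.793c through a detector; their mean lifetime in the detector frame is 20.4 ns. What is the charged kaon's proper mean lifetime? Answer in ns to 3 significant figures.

γ = 1/√(1 − 0.793²) = 1.6414
Proper time: τ₀ = Δt/γ = 20.4/1.6414 = 12.4 ns

τ₀ ≈ 12.4 ns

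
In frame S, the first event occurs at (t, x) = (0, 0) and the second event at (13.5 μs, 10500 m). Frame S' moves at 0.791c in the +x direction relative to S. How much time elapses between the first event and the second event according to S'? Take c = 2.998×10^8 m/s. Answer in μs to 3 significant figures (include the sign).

Δt' ≈ -23.2 μs

γ = 1/√(1 − 0.791²) = 1.6345
Δt' = γ(Δt − vΔx/c²) = 1.6345 × (13.5 μs − 0.791×10500 m / (2.998×10^8 m/s))
= 1.6345 × (-14.203 μs) = -23.2 μs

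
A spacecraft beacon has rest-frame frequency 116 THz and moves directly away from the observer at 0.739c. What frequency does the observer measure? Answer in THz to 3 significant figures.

f_obs ≈ 44.9 THz

Relativistic Doppler: f_obs = f_src √((1−β)/(1+β))
= 116 × √(0.26100/1.7390) = 116 × 0.38741 = 44.9 THz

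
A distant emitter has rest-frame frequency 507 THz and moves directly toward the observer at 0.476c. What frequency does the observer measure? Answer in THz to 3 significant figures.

f_obs ≈ 851 THz

Relativistic Doppler: f_obs = f_src √((1+β)/(1−β))
= 507 × √(1.4760/0.52400) = 507 × 1.6783 = 851 THz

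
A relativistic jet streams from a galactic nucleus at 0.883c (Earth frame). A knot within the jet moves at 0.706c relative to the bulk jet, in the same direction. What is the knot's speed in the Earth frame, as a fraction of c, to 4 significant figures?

Relativistic velocity addition: u = (u' + v)/(1 + u'v/c²)
= (0.706 + 0.883)/(1 + 0.706×0.883) = 1.589/1.62340 = 0.9788

u ≈ 0.9788c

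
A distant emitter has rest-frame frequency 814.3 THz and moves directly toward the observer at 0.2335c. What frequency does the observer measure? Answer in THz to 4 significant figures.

Relativistic Doppler: f_obs = f_src √((1+β)/(1−β))
= 814.3 × √(1.23350/0.766500) = 814.3 × 1.26857 = 1033 THz

f_obs ≈ 1033 THz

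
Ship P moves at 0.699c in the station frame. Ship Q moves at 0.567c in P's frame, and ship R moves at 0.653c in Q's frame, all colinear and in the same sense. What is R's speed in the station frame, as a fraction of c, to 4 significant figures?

Compose boost 2: (0.567 + 0.699)/(1 + 0.567×0.699) = 1.266/1.39633 = 0.906661
Compose boost 3: (0.653 + 0.906661)/(1 + 0.653×0.906661) = 1.55966/1.59205 = 0.9797

u ≈ 0.9797c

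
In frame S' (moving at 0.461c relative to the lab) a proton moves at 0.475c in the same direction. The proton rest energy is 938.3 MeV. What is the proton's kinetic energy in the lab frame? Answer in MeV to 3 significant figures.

u_lab = (0.475 + 0.461)/(1 + 0.475×0.461) = 0.767858
γ = 1/√(1 − 0.767858²) = 1.5610
K = (γ − 1)m₀c² = (1.5610 − 1) × 938.3 = 0.56099 × 938.3 = 526 MeV

K ≈ 526 MeV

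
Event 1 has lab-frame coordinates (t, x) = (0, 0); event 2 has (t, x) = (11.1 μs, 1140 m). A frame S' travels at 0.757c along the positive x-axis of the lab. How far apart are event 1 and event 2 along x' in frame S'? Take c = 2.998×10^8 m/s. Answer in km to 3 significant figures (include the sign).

Δx' ≈ -2.11 km

γ = 1/√(1 − 0.757²) = 1.5304
Δx' = γ(Δx − vΔt) = 1.5304 × (1140 m − 0.757×(2.998×10^8 m/s)×11.1×10^-6 s)
= 1.5304 × (-1379.1 m) = -2.11 km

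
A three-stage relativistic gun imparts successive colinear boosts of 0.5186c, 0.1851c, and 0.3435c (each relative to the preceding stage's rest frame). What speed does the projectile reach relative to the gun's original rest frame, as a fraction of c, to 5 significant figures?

Compose boost 2: (0.1851 + 0.5186)/(1 + 0.1851×0.5186) = 0.70370/1.095993 = 0.6420662
Compose boost 3: (0.3435 + 0.6420662)/(1 + 0.3435×0.6420662) = 0.9855662/1.220550 = 0.80748

u ≈ 0.80748c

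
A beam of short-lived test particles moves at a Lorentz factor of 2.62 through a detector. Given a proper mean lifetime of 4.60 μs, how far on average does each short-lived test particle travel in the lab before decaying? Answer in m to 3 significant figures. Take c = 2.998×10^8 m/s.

β = √(1 − 1/γ²) = √(1 − 1/2.62²) = 0.92429
Dilated lifetime: Δt = γτ₀ = 2.62 × 4.60 μs = 12.052 μs
d = vΔt = 0.92429c × 12.052 μs = 2.7710×10^8 m/s × 1.2052×10^-5 s = 3340 m

d ≈ 3340 m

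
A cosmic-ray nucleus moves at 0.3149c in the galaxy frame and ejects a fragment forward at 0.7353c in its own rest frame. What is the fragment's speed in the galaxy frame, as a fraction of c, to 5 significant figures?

Compose boost 2: (0.7353 + 0.3149)/(1 + 0.7353×0.3149) = 1.0502/1.231546 = 0.85275

u ≈ 0.85275c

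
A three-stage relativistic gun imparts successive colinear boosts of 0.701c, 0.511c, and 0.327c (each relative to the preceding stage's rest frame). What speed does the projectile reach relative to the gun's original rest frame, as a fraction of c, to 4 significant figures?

Compose boost 2: (0.511 + 0.701)/(1 + 0.511×0.701) = 1.212/1.35821 = 0.892350
Compose boost 3: (0.327 + 0.892350)/(1 + 0.327×0.892350) = 1.21935/1.29180 = 0.9439

u ≈ 0.9439c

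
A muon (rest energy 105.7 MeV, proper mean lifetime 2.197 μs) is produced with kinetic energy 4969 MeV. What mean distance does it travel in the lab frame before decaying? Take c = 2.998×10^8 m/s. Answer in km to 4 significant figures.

d ≈ 31.62 km

γ = 1 + K/(m₀c²) = 1 + 4969/105.7 = 48.0104
β = √(1 − 1/γ²) = 0.999783
Dilated lifetime: γτ₀ = 48.0104 × 2.197 μs = 105.479 μs
d = βc·γτ₀ = 0.999783 × (2.998×10^8 m/s) × 0.000105479 s = 31.62 km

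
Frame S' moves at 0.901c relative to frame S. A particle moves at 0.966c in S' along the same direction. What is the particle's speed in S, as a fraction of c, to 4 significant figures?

Relativistic velocity addition: u = (u' + v)/(1 + u'v/c²)
= (0.966 + 0.901)/(1 + 0.966×0.901) = 1.867/1.87037 = 0.9982

u ≈ 0.9982c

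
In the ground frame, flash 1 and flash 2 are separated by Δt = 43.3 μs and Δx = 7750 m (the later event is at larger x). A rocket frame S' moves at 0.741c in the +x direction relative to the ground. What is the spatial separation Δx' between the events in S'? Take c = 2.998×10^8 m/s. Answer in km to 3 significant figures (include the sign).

γ = 1/√(1 − 0.741²) = 1.4892
Δx' = γ(Δx − vΔt) = 1.4892 × (7750 m − 0.741×(2.998×10^8 m/s)×43.3×10^-6 s)
= 1.4892 × (-1869.2 m) = -2.78 km

Δx' ≈ -2.78 km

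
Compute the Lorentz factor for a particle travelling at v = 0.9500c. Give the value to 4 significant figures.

γ = 1/√(1 − β²) = 1/√(1 − 0.9500²) = 1/√(0.0975000) = 3.203

γ ≈ 3.203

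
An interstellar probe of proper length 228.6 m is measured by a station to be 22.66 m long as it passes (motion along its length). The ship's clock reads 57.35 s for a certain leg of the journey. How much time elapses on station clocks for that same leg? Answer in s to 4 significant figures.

Length contraction ⇒ γ = L₀/L = 228.6/22.66 = 10.0883
Time dilation: Δt = γτ₀ = 10.0883 × 57.35 s = 578.6 s

Δt ≈ 578.6 s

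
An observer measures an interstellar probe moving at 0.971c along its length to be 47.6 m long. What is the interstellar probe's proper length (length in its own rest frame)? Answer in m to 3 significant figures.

γ = 1/√(1 − 0.971²) = 4.1827
L₀ = γL = 4.1827 × 47.6 = 199 m

L₀ ≈ 199 m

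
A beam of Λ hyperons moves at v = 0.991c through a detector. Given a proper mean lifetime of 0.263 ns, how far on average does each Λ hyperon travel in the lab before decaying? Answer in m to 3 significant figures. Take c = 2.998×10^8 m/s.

d ≈ 0.584 m

γ = 1/√(1 − 0.991²) = 7.4704
Dilated lifetime: Δt = γτ₀ = 7.4704 × 0.263 ns = 1.9647 ns
d = vΔt = 0.991c × 1.9647 ns = 2.9710×10^8 m/s × 1.9647×10^-9 s = 0.584 m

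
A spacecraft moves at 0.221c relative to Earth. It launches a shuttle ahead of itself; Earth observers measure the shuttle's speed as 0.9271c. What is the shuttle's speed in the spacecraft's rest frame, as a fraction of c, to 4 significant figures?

Inverse velocity addition: u' = (u − v)/(1 − uv/c²)
= (0.9271 − 0.221)/(1 − 0.9271×0.221) = 0.7061/0.795111 = 0.8881

u' ≈ 0.8881c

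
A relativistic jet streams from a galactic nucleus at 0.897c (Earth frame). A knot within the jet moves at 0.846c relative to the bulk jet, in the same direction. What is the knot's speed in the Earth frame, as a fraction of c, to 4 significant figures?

u ≈ 0.9910c

Relativistic velocity addition: u = (u' + v)/(1 + u'v/c²)
= (0.846 + 0.897)/(1 + 0.846×0.897) = 1.743/1.75886 = 0.9910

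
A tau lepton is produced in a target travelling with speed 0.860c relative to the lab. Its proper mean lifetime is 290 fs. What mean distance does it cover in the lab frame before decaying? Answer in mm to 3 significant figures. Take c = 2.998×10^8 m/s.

γ = 1/√(1 − 0.860²) = 1.9597
Dilated lifetime: Δt = γτ₀ = 1.9597 × 290 fs = 568.30 fs
d = vΔt = 0.860c × 568.30 fs = 2.5783×10^8 m/s × 5.6830×10^-13 s = 0.147 mm

d ≈ 0.147 mm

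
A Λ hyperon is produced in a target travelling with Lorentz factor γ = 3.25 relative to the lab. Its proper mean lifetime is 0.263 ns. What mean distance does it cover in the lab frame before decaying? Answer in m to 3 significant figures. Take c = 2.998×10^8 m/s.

d ≈ 0.244 m

β = √(1 − 1/γ²) = √(1 − 1/3.25²) = 0.95149
Dilated lifetime: Δt = γτ₀ = 3.25 × 0.263 ns = 0.85475 ns
d = vΔt = 0.95149c × 0.85475 ns = 2.8526×10^8 m/s × 8.5475×10^-10 s = 0.244 m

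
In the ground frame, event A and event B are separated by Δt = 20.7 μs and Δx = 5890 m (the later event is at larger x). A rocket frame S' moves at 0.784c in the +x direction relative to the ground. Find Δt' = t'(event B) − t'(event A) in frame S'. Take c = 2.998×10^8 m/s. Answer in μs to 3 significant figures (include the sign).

γ = 1/√(1 − 0.784²) = 1.6109
Δt' = γ(Δt − vΔx/c²) = 1.6109 × (20.7 μs − 0.784×5890 m / (2.998×10^8 m/s))
= 1.6109 × (5.2972 μs) = 8.53 μs

Δt' ≈ 8.53 μs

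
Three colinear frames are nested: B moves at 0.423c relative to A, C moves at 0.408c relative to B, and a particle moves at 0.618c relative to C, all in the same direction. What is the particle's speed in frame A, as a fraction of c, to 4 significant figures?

Compose boost 2: (0.408 + 0.423)/(1 + 0.408×0.423) = 0.8310/1.17258 = 0.708691
Compose boost 3: (0.618 + 0.708691)/(1 + 0.618×0.708691) = 1.32669/1.43797 = 0.9226

u ≈ 0.9226c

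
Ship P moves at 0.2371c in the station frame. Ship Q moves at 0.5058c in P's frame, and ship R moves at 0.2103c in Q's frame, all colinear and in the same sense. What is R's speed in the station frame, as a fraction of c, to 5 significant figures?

Compose boost 2: (0.5058 + 0.2371)/(1 + 0.5058×0.2371) = 0.74290/1.119925 = 0.6633479
Compose boost 3: (0.2103 + 0.6633479)/(1 + 0.2103×0.6633479) = 0.8736479/1.139502 = 0.76669

u ≈ 0.76669c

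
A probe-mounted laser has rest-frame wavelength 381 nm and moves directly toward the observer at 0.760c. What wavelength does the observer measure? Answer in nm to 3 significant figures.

λ_obs ≈ 141 nm

Relativistic Doppler: λ_obs = λ_src √((1−β)/(1+β))
= 381 × √(0.24000/1.7600) = 381 × 0.36927 = 141 nm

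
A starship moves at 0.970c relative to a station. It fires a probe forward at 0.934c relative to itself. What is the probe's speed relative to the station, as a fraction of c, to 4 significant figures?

Relativistic velocity addition: u = (u' + v)/(1 + u'v/c²)
= (0.934 + 0.970)/(1 + 0.934×0.970) = 1.904/1.90598 = 0.9990

u ≈ 0.9990c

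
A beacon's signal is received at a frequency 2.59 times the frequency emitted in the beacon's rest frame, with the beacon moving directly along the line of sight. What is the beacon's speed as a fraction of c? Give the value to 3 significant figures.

f_obs/f_src = √((1+β)/(1−β)) = 2.59  ⇒  (1+β)/(1−β) = 6.7081
β = |1 − D²|/(1 + D²) = |1 − 6.7081|/(1 + 6.7081) = 0.741

β ≈ 0.741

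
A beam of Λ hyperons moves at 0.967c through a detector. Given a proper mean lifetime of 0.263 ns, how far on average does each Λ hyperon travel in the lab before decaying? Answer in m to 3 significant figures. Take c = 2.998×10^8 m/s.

d ≈ 0.299 m

γ = 1/√(1 − 0.967²) = 3.9250
Dilated lifetime: Δt = γτ₀ = 3.9250 × 0.263 ns = 1.0323 ns
d = vΔt = 0.967c × 1.0323 ns = 2.8991×10^8 m/s × 1.0323×10^-9 s = 0.299 m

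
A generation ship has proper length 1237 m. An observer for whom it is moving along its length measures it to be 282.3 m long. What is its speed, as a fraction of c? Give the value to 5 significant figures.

β ≈ 0.97361

γ = L₀/L = 1237/282.3 = 4.381863
β = √(1 − 1/γ²) = 0.97361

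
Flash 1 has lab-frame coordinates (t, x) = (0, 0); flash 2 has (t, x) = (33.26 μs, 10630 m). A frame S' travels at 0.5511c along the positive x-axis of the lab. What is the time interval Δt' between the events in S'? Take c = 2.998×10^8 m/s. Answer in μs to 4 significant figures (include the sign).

Δt' ≈ 16.44 μs

γ = 1/√(1 − 0.5511²) = 1.19841
Δt' = γ(Δt − vΔx/c²) = 1.19841 × (33.26 μs − 0.5511×10630 m / (2.998×10^8 m/s))
= 1.19841 × (13.7197 μs) = 16.44 μs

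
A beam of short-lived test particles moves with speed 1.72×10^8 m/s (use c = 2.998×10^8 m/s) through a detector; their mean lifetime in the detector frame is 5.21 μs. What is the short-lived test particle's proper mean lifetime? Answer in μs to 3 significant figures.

τ₀ ≈ 4.27 μs

β = v/c = 1.72×10^8 / 2.998×10^8 = 0.57372
γ = 1/√(1 − 0.57372²) = 1.2209
Proper time: τ₀ = Δt/γ = 5.21/1.2209 = 4.27 μs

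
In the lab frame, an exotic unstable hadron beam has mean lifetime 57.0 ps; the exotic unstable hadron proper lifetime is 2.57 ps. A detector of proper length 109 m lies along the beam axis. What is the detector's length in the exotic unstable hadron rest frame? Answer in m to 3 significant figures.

L ≈ 4.91 m

Time dilation ⇒ γ = Δt/τ₀ = 57.0/2.57 = 22.179
Length contraction: L = L₀/γ = 109/22.179 = 4.91 m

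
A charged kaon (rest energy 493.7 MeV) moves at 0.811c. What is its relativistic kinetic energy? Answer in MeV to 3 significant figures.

K ≈ 350 MeV

γ = 1/√(1 − 0.811²) = 1.7093
K = (γ − 1)m₀c² = (1.7093 − 1) × 493.7 MeV = 0.70927 × 493.7 MeV = 350 MeV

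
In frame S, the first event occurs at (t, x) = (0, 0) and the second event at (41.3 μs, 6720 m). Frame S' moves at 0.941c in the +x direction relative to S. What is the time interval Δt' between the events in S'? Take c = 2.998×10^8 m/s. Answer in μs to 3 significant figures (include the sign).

Δt' ≈ 59.7 μs

γ = 1/√(1 − 0.941²) = 2.9550
Δt' = γ(Δt − vΔx/c²) = 2.9550 × (41.3 μs − 0.941×6720 m / (2.998×10^8 m/s))
= 2.9550 × (20.208 μs) = 59.7 μs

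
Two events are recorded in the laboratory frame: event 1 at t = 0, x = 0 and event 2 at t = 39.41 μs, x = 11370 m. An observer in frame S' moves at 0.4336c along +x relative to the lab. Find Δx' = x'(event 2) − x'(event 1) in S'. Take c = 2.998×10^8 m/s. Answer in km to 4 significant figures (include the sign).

γ = 1/√(1 − 0.4336²) = 1.10975
Δx' = γ(Δx − vΔt) = 1.10975 × (11370 m − 0.4336×(2.998×10^8 m/s)×39.41×10^-6 s)
= 1.10975 × (6246.96 m) = 6.933 km

Δx' ≈ 6.933 km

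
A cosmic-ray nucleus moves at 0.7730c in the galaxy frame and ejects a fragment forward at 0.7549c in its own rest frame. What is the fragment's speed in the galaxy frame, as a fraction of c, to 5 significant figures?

u ≈ 0.96486c

Compose boost 2: (0.7549 + 0.7730)/(1 + 0.7549×0.7730) = 1.5279/1.583538 = 0.96486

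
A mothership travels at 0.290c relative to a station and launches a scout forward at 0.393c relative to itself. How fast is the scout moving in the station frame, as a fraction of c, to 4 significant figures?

u ≈ 0.6131c

Compose boost 2: (0.393 + 0.290)/(1 + 0.393×0.290) = 0.6830/1.11397 = 0.6131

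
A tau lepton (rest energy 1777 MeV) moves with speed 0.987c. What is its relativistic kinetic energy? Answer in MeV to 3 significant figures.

K ≈ 9280 MeV

γ = 1/√(1 − 0.987²) = 6.2220
K = (γ − 1)m₀c² = (6.2220 − 1) × 1777 MeV = 5.2220 × 1777 MeV = 9280 MeV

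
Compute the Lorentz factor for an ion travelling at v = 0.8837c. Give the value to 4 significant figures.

γ ≈ 2.137

γ = 1/√(1 − β²) = 1/√(1 − 0.8837²) = 1/√(0.219074) = 2.137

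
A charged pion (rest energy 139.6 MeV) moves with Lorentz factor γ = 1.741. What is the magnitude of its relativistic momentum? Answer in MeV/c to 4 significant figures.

β = √(1 − 1/γ²) = √(1 − 1/1.741²) = 0.818587
p = γβm₀c = 1.741 × 0.818587 × 139.6 MeV/c = 199.0 MeV/c

p ≈ 199.0 MeV/c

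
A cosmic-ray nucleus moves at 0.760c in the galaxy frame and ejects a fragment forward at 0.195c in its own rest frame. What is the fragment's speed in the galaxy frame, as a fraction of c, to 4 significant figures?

u ≈ 0.8317c

Compose boost 2: (0.195 + 0.760)/(1 + 0.195×0.760) = 0.9550/1.14820 = 0.8317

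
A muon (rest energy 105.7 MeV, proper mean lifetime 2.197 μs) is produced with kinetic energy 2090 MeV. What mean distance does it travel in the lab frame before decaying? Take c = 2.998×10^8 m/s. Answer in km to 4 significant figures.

γ = 1 + K/(m₀c²) = 1 + 2090/105.7 = 20.7729
β = √(1 − 1/γ²) = 0.998841
Dilated lifetime: γτ₀ = 20.7729 × 2.197 μs = 45.6382 μs
d = βc·γτ₀ = 0.998841 × (2.998×10^8 m/s) × 4.56382×10^-5 s = 13.67 km

d ≈ 13.67 km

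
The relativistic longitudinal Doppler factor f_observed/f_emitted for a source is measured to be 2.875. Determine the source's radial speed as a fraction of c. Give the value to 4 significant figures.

f_obs/f_src = √((1+β)/(1−β)) = 2.875  ⇒  (1+β)/(1−β) = 8.26562
β = |1 − D²|/(1 + D²) = |1 − 8.26562|/(1 + 8.26562) = 0.7841

β ≈ 0.7841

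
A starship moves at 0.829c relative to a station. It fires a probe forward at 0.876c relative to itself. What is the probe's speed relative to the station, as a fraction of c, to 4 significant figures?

Relativistic velocity addition: u = (u' + v)/(1 + u'v/c²)
= (0.876 + 0.829)/(1 + 0.876×0.829) = 1.705/1.72620 = 0.9877

u ≈ 0.9877c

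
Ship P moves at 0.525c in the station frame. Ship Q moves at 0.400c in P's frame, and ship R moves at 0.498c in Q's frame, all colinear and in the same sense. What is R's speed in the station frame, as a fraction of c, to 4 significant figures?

u ≈ 0.9144c

Compose boost 2: (0.400 + 0.525)/(1 + 0.400×0.525) = 0.9250/1.21000 = 0.764463
Compose boost 3: (0.498 + 0.764463)/(1 + 0.498×0.764463) = 1.26246/1.38070 = 0.9144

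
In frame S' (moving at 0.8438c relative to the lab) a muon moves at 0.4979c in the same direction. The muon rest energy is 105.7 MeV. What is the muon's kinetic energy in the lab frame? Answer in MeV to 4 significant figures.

K ≈ 216.8 MeV

u_lab = (0.4979 + 0.8438)/(1 + 0.4979×0.8438) = 0.9447740
γ = 1/√(1 − 0.9447740²) = 3.05136
K = (γ − 1)m₀c² = (3.05136 − 1) × 105.7 = 2.05136 × 105.7 = 216.8 MeV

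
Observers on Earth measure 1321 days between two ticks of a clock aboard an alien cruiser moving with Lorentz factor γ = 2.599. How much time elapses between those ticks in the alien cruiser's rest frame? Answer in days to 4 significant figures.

γ = 2.599 (given)
Proper time: τ₀ = Δt/γ = 1321/2.599 = 508.3 days

τ₀ ≈ 508.3 days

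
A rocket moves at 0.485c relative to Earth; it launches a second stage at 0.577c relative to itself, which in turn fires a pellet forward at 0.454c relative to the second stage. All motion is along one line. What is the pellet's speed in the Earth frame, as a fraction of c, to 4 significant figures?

Compose boost 2: (0.577 + 0.485)/(1 + 0.577×0.485) = 1.062/1.27984 = 0.829788
Compose boost 3: (0.454 + 0.829788)/(1 + 0.454×0.829788) = 1.28379/1.37672 = 0.9325

u ≈ 0.9325c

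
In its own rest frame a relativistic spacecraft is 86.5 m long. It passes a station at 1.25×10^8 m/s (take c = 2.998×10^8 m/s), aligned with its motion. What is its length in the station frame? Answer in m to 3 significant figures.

β = v/c = 1.25×10^8 / 2.998×10^8 = 0.41694
γ = 1/√(1 − 0.41694²) = 1.1002
Length contraction: L = L₀/γ = 86.5/1.1002 = 78.6 m

L ≈ 78.6 m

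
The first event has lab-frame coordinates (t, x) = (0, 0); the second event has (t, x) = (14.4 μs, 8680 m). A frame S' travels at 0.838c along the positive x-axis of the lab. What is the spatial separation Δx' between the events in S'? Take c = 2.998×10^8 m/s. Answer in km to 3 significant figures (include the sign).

Δx' ≈ 9.28 km

γ = 1/√(1 − 0.838²) = 1.8326
Δx' = γ(Δx − vΔt) = 1.8326 × (8680 m − 0.838×(2.998×10^8 m/s)×14.4×10^-6 s)
= 1.8326 × (5062.3 m) = 9.28 km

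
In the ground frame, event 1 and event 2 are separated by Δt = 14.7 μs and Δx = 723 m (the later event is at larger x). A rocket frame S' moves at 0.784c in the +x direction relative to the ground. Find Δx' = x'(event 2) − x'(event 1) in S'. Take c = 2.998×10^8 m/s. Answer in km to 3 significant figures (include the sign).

Δx' ≈ -4.40 km

γ = 1/√(1 − 0.784²) = 1.6109
Δx' = γ(Δx − vΔt) = 1.6109 × (723 m − 0.784×(2.998×10^8 m/s)×14.7×10^-6 s)
= 1.6109 × (-2732.1 m) = -4.40 km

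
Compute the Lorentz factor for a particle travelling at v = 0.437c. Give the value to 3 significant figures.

γ ≈ 1.11

γ = 1/√(1 − β²) = 1/√(1 − 0.437²) = 1/√(0.80903) = 1.11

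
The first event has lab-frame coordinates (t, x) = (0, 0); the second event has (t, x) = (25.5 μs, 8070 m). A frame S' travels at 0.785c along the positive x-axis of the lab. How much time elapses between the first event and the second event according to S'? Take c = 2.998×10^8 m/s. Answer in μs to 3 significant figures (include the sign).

Δt' ≈ 7.05 μs

γ = 1/√(1 − 0.785²) = 1.6142
Δt' = γ(Δt − vΔx/c²) = 1.6142 × (25.5 μs − 0.785×8070 m / (2.998×10^8 m/s))
= 1.6142 × (4.3694 μs) = 7.05 μs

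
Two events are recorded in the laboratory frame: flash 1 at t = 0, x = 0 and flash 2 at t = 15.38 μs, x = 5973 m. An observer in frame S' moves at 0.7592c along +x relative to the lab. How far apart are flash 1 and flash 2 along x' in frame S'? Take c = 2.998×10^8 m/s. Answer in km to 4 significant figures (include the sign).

Δx' ≈ 3.799 km

γ = 1/√(1 − 0.7592²) = 1.53643
Δx' = γ(Δx − vΔt) = 1.53643 × (5973 m − 0.7592×(2.998×10^8 m/s)×15.38×10^-6 s)
= 1.53643 × (2472.39 m) = 3.799 km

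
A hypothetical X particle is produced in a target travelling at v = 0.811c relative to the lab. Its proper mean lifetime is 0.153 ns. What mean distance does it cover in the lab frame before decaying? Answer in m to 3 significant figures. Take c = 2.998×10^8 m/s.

d ≈ 0.0636 m

γ = 1/√(1 − 0.811²) = 1.7093
Dilated lifetime: Δt = γτ₀ = 1.7093 × 0.153 ns = 0.26152 ns
d = vΔt = 0.811c × 0.26152 ns = 2.4314×10^8 m/s × 2.6152×10^-10 s = 0.0636 m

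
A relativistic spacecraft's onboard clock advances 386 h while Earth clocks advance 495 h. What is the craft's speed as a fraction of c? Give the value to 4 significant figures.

γ = Δt/τ₀ = 495/386 = 1.28238
β = √(1 − 1/γ²) = √(1 − 1/1.28238²) = 0.6260

β ≈ 0.6260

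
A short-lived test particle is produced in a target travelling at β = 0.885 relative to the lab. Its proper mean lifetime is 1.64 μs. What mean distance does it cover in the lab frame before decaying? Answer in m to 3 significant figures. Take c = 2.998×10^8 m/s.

γ = 1/√(1 − 0.885²) = 2.1478
Dilated lifetime: Δt = γτ₀ = 2.1478 × 1.64 μs = 3.5224 μs
d = vΔt = 0.885c × 3.5224 μs = 2.6532×10^8 m/s × 3.5224×10^-6 s = 935 m

d ≈ 935 m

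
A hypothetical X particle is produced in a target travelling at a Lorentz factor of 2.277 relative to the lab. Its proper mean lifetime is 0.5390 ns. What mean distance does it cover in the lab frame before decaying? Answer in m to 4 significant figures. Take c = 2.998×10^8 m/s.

β = √(1 − 1/γ²) = √(1 − 1/2.277²) = 0.898402
Dilated lifetime: Δt = γτ₀ = 2.277 × 0.5390 ns = 1.22730 ns
d = vΔt = 0.898402c × 1.22730 ns = 2.69341×10^8 m/s × 1.22730×10^-9 s = 0.3306 m

d ≈ 0.3306 m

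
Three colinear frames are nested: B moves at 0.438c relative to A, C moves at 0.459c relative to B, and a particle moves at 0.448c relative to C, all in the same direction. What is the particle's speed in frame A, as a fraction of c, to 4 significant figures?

u ≈ 0.8953c

Compose boost 2: (0.459 + 0.438)/(1 + 0.459×0.438) = 0.8970/1.20104 = 0.746851
Compose boost 3: (0.448 + 0.746851)/(1 + 0.448×0.746851) = 1.19485/1.33459 = 0.8953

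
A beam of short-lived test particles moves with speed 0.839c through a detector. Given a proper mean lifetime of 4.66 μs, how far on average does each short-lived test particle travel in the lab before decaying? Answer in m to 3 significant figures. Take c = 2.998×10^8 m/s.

d ≈ 2150 m

γ = 1/√(1 − 0.839²) = 1.8378
Dilated lifetime: Δt = γτ₀ = 1.8378 × 4.66 μs = 8.5641 μs
d = vΔt = 0.839c × 8.5641 μs = 2.5153×10^8 m/s × 8.5641×10^-6 s = 2150 m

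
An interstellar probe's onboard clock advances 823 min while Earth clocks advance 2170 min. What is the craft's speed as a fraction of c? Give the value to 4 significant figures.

β ≈ 0.9253

γ = Δt/τ₀ = 2170/823 = 2.63670
β = √(1 − 1/γ²) = √(1 − 1/2.63670²) = 0.9253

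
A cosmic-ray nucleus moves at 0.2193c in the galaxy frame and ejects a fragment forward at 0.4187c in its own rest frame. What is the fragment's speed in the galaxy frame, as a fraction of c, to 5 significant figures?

Compose boost 2: (0.4187 + 0.2193)/(1 + 0.4187×0.2193) = 0.63800/1.091821 = 0.58434

u ≈ 0.58434c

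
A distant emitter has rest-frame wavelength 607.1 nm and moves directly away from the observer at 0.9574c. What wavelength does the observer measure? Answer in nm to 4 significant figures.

λ_obs ≈ 4115 nm

Relativistic Doppler: λ_obs = λ_src √((1+β)/(1−β))
= 607.1 × √(1.95740/0.0426000) = 607.1 × 6.77852 = 4115 nm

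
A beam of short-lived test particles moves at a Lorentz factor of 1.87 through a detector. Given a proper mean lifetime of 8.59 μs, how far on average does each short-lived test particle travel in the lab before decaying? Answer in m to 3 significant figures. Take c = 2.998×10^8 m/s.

d ≈ 4070 m

β = √(1 − 1/γ²) = √(1 − 1/1.87²) = 0.84500
Dilated lifetime: Δt = γτ₀ = 1.87 × 8.59 μs = 16.063 μs
d = vΔt = 0.84500c × 16.063 μs = 2.5333×10^8 m/s × 1.6063×10^-5 s = 4070 m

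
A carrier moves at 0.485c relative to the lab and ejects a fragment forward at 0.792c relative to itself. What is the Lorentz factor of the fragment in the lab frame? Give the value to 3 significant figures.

u_lab = (0.792 + 0.485)/(1 + 0.792×0.485) = 1.277/1.38412 = 0.922608
γ = 1/√(1 − 0.922608²) = 2.59

γ ≈ 2.59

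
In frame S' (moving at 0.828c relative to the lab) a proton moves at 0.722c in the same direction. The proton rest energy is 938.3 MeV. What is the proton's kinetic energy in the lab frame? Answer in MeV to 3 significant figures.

u_lab = (0.722 + 0.828)/(1 + 0.722×0.828) = 0.970074
γ = 1/√(1 − 0.970074²) = 4.1185
K = (γ − 1)m₀c² = (4.1185 − 1) × 938.3 = 3.1185 × 938.3 = 2930 MeV

K ≈ 2930 MeV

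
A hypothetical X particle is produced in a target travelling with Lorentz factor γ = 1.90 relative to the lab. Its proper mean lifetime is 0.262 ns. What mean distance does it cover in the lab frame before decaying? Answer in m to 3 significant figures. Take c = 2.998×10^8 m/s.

d ≈ 0.127 m

β = √(1 − 1/γ²) = √(1 − 1/1.90²) = 0.85029
Dilated lifetime: Δt = γτ₀ = 1.90 × 0.262 ns = 0.49780 ns
d = vΔt = 0.85029c × 0.49780 ns = 2.5492×10^8 m/s × 4.9780×10^-10 s = 0.127 m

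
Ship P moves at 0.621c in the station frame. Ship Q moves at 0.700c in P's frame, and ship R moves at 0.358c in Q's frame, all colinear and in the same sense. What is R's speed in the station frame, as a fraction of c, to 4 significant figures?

Compose boost 2: (0.700 + 0.621)/(1 + 0.700×0.621) = 1.321/1.43470 = 0.920750
Compose boost 3: (0.358 + 0.920750)/(1 + 0.358×0.920750) = 1.27875/1.32963 = 0.9617

u ≈ 0.9617c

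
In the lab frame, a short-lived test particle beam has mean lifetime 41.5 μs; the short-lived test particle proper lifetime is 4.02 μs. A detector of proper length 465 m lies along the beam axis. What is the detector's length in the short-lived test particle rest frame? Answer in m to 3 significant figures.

L ≈ 45.0 m

Time dilation ⇒ γ = Δt/τ₀ = 41.5/4.02 = 10.323
Length contraction: L = L₀/γ = 465/10.323 = 45.0 m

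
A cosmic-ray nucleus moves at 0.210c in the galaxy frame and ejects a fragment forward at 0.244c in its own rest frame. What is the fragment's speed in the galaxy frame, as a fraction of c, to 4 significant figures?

Compose boost 2: (0.244 + 0.210)/(1 + 0.244×0.210) = 0.4540/1.05124 = 0.4319

u ≈ 0.4319c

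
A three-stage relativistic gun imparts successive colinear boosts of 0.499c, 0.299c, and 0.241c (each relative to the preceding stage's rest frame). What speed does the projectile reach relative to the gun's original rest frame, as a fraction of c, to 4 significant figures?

Compose boost 2: (0.299 + 0.499)/(1 + 0.299×0.499) = 0.7980/1.14920 = 0.694395
Compose boost 3: (0.241 + 0.694395)/(1 + 0.241×0.694395) = 0.935395/1.16735 = 0.8013

u ≈ 0.8013c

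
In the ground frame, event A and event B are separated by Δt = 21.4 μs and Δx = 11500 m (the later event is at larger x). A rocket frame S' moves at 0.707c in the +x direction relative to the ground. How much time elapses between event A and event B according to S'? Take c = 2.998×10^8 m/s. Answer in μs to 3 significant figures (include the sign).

Δt' ≈ -8.09 μs

γ = 1/√(1 − 0.707²) = 1.4140
Δt' = γ(Δt − vΔx/c²) = 1.4140 × (21.4 μs − 0.707×11500 m / (2.998×10^8 m/s))
= 1.4140 × (-5.7197 μs) = -8.09 μs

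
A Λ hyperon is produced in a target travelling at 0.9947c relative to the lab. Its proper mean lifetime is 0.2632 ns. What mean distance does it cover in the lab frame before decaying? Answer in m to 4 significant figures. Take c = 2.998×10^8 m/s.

d ≈ 0.7634 m

γ = 1/√(1 − 0.9947²) = 9.72575
Dilated lifetime: Δt = γτ₀ = 9.72575 × 0.2632 ns = 2.55982 ns
d = vΔt = 0.9947c × 2.55982 ns = 2.98211×10^8 m/s × 2.55982×10^-9 s = 0.7634 m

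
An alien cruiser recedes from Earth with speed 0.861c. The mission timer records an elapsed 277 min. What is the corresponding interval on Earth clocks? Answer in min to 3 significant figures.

Δt ≈ 545 min

γ = 1/√(1 − 0.861²) = 1.9662
Time dilation: Δt = γτ₀ = 1.9662 × 277 min = 545 min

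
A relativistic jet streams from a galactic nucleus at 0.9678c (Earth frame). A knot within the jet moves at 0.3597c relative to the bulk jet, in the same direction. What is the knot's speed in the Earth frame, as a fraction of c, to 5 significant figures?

Relativistic velocity addition: u = (u' + v)/(1 + u'v/c²)
= (0.3597 + 0.9678)/(1 + 0.3597×0.9678) = 1.3275/1.348118 = 0.98471

u ≈ 0.98471c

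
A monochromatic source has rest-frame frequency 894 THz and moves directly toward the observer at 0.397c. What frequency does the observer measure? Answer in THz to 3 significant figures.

Relativistic Doppler: f_obs = f_src √((1+β)/(1−β))
= 894 × √(1.3970/0.60300) = 894 × 1.5221 = 1360 THz

f_obs ≈ 1360 THz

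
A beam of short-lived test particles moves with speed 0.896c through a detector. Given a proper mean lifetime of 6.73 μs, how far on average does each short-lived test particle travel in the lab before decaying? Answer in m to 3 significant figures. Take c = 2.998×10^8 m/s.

γ = 1/√(1 − 0.896²) = 2.2520
Dilated lifetime: Δt = γτ₀ = 2.2520 × 6.73 μs = 15.156 μs
d = vΔt = 0.896c × 15.156 μs = 2.6862×10^8 m/s × 1.5156×10^-5 s = 4070 m

d ≈ 4070 m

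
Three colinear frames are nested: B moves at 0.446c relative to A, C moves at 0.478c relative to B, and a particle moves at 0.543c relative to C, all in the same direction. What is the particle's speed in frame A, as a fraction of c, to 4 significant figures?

Compose boost 2: (0.478 + 0.446)/(1 + 0.478×0.446) = 0.9240/1.21319 = 0.761630
Compose boost 3: (0.543 + 0.761630)/(1 + 0.543×0.761630) = 1.30463/1.41356 = 0.9229

u ≈ 0.9229c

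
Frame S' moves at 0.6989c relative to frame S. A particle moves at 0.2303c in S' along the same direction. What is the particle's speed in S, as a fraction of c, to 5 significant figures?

u ≈ 0.80037c

Relativistic velocity addition: u = (u' + v)/(1 + u'v/c²)
= (0.2303 + 0.6989)/(1 + 0.2303×0.6989) = 0.92920/1.160957 = 0.80037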